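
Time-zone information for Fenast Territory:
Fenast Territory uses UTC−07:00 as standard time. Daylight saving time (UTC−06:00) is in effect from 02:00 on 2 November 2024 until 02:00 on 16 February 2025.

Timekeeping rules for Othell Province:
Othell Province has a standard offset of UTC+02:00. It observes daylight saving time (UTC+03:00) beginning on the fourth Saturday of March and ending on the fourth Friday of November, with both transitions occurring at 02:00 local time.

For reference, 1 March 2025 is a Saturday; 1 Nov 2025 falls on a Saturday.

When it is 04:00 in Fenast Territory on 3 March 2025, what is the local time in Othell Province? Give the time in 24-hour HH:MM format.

13:00

Daylight saving runs 2 November 2024 – 16 February 2025; 3 March 2025 is outside that window, so Fenast Territory is on standard time at UTC−07:00.
04:00 Fenast Territory + 7h = 11:00 UTC.
1 March 2025 is a Saturday, so the first Saturday is March 1 and the fourth is March 22.
1 November 2025 is a Saturday, so the first Friday is November 7 and the fourth is November 28.
At the standard offset (UTC+02:00), 11:00 UTC + 2h = 13:00 Othell Province standard time.
Daylight saving runs 22 March – 28 November; the standard-time date in Othell Province, 3 March 2025, is outside that window, so Othell Province is on standard time at UTC+02:00.
11:00 UTC + 2h = 13:00 Othell Province.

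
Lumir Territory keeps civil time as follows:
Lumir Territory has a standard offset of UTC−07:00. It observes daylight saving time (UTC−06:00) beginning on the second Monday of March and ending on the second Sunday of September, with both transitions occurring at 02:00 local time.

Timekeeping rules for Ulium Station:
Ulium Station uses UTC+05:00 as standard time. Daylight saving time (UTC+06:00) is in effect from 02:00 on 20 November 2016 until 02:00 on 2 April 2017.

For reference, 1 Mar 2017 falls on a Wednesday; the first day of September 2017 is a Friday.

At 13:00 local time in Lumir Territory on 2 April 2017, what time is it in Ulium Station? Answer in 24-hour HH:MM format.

1 March 2017 is a Wednesday, so the first Monday is March 6 and the second is March 13.
1 September 2017 is a Friday, so the first Sunday is September 3 and the second is September 10.
2 April 2017 lies within the daylight-saving period (13 March – 10 September), so Lumir Territory is on daylight time, UTC−06:00.
13:00 Lumir Territory + 6h = 19:00 UTC.
At the standard offset (UTC+05:00), 19:00 UTC + 5h = 00:00 Ulium Station standard time (rolling into the next day, 3 April 2017).
Daylight saving runs 20 November 2016 – 2 April 2017; the standard-time date in Ulium Station, 3 April 2017, is outside that window, so Ulium Station is on standard time at UTC+05:00.
19:00 UTC + 5h = 00:00 Ulium Station (rolling into the next day, 3 April 2017).

00:00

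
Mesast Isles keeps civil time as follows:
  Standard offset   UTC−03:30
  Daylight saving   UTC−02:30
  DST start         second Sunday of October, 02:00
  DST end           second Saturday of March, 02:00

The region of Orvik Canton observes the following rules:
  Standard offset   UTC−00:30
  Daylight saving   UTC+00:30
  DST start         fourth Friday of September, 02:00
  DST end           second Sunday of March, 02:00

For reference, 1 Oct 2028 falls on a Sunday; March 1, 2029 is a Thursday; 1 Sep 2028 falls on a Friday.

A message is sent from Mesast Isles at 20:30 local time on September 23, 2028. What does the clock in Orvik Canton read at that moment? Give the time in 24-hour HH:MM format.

00:30

1 October 2028 is a Sunday, so the first Sunday is October 1 and the second is October 8.
1 March 2029 is a Thursday, so the first Saturday is March 3 and the second is March 10.
September 23, 2028 is outside the daylight-saving period (8 October 2028 – 10 March 2029), so Mesast Isles is on standard time, UTC−03:30.
20:30 Mesast Isles + 3h30m = 00:00 UTC (rolling into the next day, 24 September 2028).
1 September 2028 is a Friday, so the first Friday is September 1 and the fourth is September 22.
1 March 2029 is a Thursday, so the first Sunday is March 4 and the second is March 11.
At the standard offset (UTC−00:30), 00:00 UTC − 0h30m = 23:30 Orvik Canton standard time (rolling into the previous day, 23 September 2028).
The standard-time date in Orvik Canton, September 23, 2028, lies within the daylight-saving period (22 September 2028 – 11 March 2029), so Orvik Canton is on daylight time, UTC+00:30.
00:00 UTC + 0h30m = 00:30 Orvik Canton.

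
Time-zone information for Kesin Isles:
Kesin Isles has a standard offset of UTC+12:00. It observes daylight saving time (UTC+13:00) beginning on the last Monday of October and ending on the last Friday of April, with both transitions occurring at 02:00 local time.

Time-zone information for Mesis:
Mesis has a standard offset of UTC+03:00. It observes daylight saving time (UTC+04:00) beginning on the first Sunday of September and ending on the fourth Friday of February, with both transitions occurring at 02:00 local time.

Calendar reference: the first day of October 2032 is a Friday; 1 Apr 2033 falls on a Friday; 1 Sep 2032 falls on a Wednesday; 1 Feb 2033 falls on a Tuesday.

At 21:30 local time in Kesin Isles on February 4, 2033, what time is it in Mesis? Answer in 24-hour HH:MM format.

1 October 2032 is a Friday, so Mondays fall on 4, 11, 18, 25; the last is October 25.
1 April 2033 is a Friday, so Fridays fall on 1, 8, 15, 22, 29; the last is April 29.
February 4, 2033 lies within the daylight-saving period (25 October 2032 – 29 April 2033), so Kesin Isles is on daylight time, UTC+13:00.
21:30 Kesin Isles − 13h = 08:30 UTC.
1 September 2032 is a Wednesday, so the first Sunday is September 5.
1 February 2033 is a Tuesday, so the first Friday is February 4 and the fourth is February 25.
At the standard offset (UTC+03:00), 08:30 UTC + 3h = 11:30 Mesis standard time.
Daylight saving runs 5 September 2032 – 25 February 2033; the standard-time date in Mesis, February 4, 2033, is inside that window, so Mesis is at UTC+04:00.
08:30 UTC + 4h = 12:30 Mesis.

12:30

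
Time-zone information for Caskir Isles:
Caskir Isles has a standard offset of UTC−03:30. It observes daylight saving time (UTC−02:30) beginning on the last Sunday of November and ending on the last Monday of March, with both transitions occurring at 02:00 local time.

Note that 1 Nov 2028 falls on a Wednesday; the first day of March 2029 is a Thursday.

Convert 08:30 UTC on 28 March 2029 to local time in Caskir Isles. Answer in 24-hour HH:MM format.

1 November 2028 is a Wednesday, so Sundays fall on 5, 12, 19, 26; the last is November 26.
1 March 2029 is a Thursday, so Mondays fall on 5, 12, 19, 26; the last is March 26.
At the standard offset (UTC−03:30), 08:30 UTC − 3h30m = 05:00 Caskir Isles standard time.
Daylight saving runs 26 November 2028 – 26 March 2029; the standard-time date in Caskir Isles, 28 March 2029, is outside that window, so Caskir Isles is on standard time at UTC−03:30.
08:30 UTC − 3h30m = 05:00 local.

05:00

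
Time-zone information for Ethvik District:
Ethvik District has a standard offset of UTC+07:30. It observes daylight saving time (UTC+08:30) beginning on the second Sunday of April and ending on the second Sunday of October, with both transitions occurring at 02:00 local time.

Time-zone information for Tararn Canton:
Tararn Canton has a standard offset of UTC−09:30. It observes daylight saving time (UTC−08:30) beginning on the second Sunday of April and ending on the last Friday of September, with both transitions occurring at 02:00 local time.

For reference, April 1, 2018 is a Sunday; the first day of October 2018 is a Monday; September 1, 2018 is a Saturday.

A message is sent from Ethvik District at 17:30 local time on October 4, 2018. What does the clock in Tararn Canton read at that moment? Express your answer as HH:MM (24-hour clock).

1 April 2018 is a Sunday, so the first Sunday is April 1 and the second is April 8.
1 October 2018 is a Monday, so the first Sunday is October 7 and the second is October 14.
October 4, 2018 falls between 8 April and 14 October, so daylight saving is in effect and Ethvik District is at UTC+08:30.
17:30 Ethvik District − 8h30m = 09:00 UTC.
1 April 2018 is a Sunday, so the first Sunday is April 1 and the second is April 8.
1 September 2018 is a Saturday, so Fridays fall on 7, 14, 21, 28; the last is September 28.
At the standard offset (UTC−09:30), 09:00 UTC − 9h30m = 23:30 Tararn Canton standard time (rolling into the previous day, 3 October 2018).
The standard-time date in Tararn Canton, October 3, 2018, is outside the daylight-saving period (8 April – 28 September), so Tararn Canton is on standard time, UTC−09:30.
09:00 UTC − 9h30m = 23:30 Tararn Canton (rolling into the previous day, 3 October 2018).

23:30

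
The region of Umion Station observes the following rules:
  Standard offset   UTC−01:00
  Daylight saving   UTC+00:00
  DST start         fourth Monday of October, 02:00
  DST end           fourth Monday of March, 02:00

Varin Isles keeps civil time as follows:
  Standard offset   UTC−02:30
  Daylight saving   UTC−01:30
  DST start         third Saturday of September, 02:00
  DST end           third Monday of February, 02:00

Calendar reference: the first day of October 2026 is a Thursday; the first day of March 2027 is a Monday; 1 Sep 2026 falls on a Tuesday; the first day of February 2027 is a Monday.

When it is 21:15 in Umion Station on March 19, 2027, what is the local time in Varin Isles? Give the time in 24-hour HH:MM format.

18:45

1 October 2026 is a Thursday, so the first Monday is October 5 and the fourth is October 26.
1 March 2027 is a Monday, so the first Monday is March 1 and the fourth is March 22.
Daylight saving runs 26 October 2026 – 22 March 2027; March 19, 2027 is inside that window, so Umion Station is at UTC+00:00.
21:15 Umion Station − 0h = 21:15 UTC.
1 September 2026 is a Tuesday, so the first Saturday is September 5 and the third is September 19.
1 February 2027 is a Monday, so the first Monday is February 1 and the third is February 15.
At the standard offset (UTC−02:30), 21:15 UTC − 2h30m = 18:45 Varin Isles standard time.
The standard-time date in Varin Isles, March 19, 2027, does not fall between 19 September 2026 and 15 February 2027, so daylight saving is not in effect and Varin Isles is at UTC−02:30.
21:15 UTC − 2h30m = 18:45 Varin Isles.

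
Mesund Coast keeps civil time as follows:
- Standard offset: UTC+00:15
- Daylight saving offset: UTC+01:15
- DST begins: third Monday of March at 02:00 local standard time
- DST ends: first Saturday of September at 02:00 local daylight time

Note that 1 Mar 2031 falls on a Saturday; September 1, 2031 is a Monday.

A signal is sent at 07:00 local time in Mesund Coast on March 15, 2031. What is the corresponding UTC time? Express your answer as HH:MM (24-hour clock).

06:45

1 March 2031 is a Saturday, so the first Monday is March 3 and the third is March 17.
1 September 2031 is a Monday, so the first Saturday is September 6.
Daylight saving runs 17 March – 6 September; March 15, 2031 is outside that window, so Mesund Coast is on standard time at UTC+00:15.
07:00 local − 0h15m = 06:45 UTC.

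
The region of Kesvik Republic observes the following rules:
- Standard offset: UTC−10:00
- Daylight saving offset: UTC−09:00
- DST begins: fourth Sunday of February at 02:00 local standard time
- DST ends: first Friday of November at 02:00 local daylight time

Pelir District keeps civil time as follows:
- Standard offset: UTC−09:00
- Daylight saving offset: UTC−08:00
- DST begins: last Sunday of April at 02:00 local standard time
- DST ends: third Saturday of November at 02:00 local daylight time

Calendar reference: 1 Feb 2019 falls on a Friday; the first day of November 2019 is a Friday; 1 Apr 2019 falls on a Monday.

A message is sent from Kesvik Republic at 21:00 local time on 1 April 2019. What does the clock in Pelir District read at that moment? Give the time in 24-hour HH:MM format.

1 February 2019 is a Friday, so the first Sunday is February 3 and the fourth is February 24.
1 November 2019 is a Friday, so the first Friday is November 1.
1 April 2019 lies within the daylight-saving period (24 February – 1 November), so Kesvik Republic is on daylight time, UTC−09:00.
21:00 Kesvik Republic + 9h = 06:00 UTC (rolling into the next day, 2 April 2019).
1 April 2019 is a Monday, so Sundays fall on 7, 14, 21, 28; the last is April 28.
1 November 2019 is a Friday, so the first Saturday is November 2 and the third is November 16.
At the standard offset (UTC−09:00), 06:00 UTC − 9h = 21:00 Pelir District standard time (rolling into the previous day, 1 April 2019).
Daylight saving runs 28 April – 16 November; the standard-time date in Pelir District, 1 April 2019, is outside that window, so Pelir District is on standard time at UTC−09:00.
06:00 UTC − 9h = 21:00 Pelir District (rolling into the previous day, 1 April 2019).

21:00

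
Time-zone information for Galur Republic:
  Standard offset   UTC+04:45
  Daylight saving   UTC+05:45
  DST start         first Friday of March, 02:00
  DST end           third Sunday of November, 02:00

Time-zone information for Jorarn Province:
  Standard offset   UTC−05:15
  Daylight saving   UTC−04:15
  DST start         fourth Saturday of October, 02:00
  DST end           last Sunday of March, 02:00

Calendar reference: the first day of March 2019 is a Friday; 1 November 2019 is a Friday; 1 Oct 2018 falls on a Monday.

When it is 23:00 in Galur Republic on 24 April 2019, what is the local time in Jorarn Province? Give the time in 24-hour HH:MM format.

12:00

1 March 2019 is a Friday, so the first Friday is March 1.
1 November 2019 is a Friday, so the first Sunday is November 3 and the third is November 17.
24 April 2019 lies within the daylight-saving period (1 March – 17 November), so Galur Republic is on daylight time, UTC+05:45.
23:00 Galur Republic − 5h45m = 17:15 UTC.
1 October 2018 is a Monday, so the first Saturday is October 6 and the fourth is October 27.
1 March 2019 is a Friday, so Sundays fall on 3, 10, 17, 24, 31; the last is March 31.
At the standard offset (UTC−05:15), 17:15 UTC − 5h15m = 12:00 Jorarn Province standard time.
The standard-time date in Jorarn Province, 24 April 2019, is outside the daylight-saving period (27 October 2018 – 31 March 2019), so Jorarn Province is on standard time, UTC−05:15.
17:15 UTC − 5h15m = 12:00 Jorarn Province.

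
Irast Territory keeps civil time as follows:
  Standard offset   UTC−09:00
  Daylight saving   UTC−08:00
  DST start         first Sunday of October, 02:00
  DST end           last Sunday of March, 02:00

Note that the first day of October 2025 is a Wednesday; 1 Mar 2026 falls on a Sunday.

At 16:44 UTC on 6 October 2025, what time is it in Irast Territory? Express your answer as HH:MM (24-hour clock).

1 October 2025 is a Wednesday, so the first Sunday is October 5.
1 March 2026 is a Sunday, so Sundays fall on 1, 8, 15, 22, 29; the last is March 29.
At the standard offset (UTC−09:00), 16:44 UTC − 9h = 07:44 Irast Territory standard time.
The standard-time date in Irast Territory, 6 October 2025, lies within the daylight-saving period (5 October 2025 – 29 March 2026), so Irast Territory is on daylight time, UTC−08:00.
16:44 UTC − 8h = 08:44 local.

08:44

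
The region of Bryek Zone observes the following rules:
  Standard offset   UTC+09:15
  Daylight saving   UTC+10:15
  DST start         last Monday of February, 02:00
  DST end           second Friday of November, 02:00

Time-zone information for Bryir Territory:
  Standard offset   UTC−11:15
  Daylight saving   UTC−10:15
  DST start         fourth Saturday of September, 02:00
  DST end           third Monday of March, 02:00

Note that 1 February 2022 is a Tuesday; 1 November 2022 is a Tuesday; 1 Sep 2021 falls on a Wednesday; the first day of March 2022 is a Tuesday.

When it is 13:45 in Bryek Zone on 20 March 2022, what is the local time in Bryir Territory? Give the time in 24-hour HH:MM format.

17:15

1 February 2022 is a Tuesday, so Mondays fall on 7, 14, 21, 28; the last is February 28.
1 November 2022 is a Tuesday, so the first Friday is November 4 and the second is November 11.
20 March 2022 lies within the daylight-saving period (28 February – 11 November), so Bryek Zone is on daylight time, UTC+10:15.
13:45 Bryek Zone − 10h15m = 03:30 UTC.
1 September 2021 is a Wednesday, so the first Saturday is September 4 and the fourth is September 25.
1 March 2022 is a Tuesday, so the first Monday is March 7 and the third is March 21.
At the standard offset (UTC−11:15), 03:30 UTC − 11h15m = 16:15 Bryir Territory standard time (rolling into the previous day, 19 March 2022).
The standard-time date in Bryir Territory, 19 March 2022, falls between 25 September 2021 and 21 March 2022, so daylight saving is in effect and Bryir Territory is at UTC−10:15.
03:30 UTC − 10h15m = 17:15 Bryir Territory (rolling into the previous day, 19 March 2022).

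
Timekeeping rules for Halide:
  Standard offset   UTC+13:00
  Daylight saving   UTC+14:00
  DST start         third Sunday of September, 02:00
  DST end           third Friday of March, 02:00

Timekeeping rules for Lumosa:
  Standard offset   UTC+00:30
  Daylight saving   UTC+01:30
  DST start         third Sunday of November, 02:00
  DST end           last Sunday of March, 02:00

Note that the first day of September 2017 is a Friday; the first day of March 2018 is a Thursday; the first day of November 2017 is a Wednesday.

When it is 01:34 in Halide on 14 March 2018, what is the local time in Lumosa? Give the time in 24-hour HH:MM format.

13:04

1 September 2017 is a Friday, so the first Sunday is September 3 and the third is September 17.
1 March 2018 is a Thursday, so the first Friday is March 2 and the third is March 16.
14 March 2018 lies within the daylight-saving period (17 September 2017 – 16 March 2018), so Halide is on daylight time, UTC+14:00.
01:34 Halide − 14h = 11:34 UTC (rolling into the previous day, 13 March 2018).
1 November 2017 is a Wednesday, so the first Sunday is November 5 and the third is November 19.
1 March 2018 is a Thursday, so Sundays fall on 4, 11, 18, 25; the last is March 25.
At the standard offset (UTC+00:30), 11:34 UTC + 0h30m = 12:04 Lumosa standard time.
The standard-time date in Lumosa, 13 March 2018, falls between 19 November 2017 and 25 March 2018, so daylight saving is in effect and Lumosa is at UTC+01:30.
11:34 UTC + 1h30m = 13:04 Lumosa.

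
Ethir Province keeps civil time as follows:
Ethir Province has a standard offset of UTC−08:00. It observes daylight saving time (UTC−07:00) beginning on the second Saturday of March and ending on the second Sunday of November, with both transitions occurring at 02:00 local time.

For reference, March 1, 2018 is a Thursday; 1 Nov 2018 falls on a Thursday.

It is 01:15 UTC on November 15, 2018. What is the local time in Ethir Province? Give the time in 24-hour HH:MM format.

1 March 2018 is a Thursday, so the first Saturday is March 3 and the second is March 10.
1 November 2018 is a Thursday, so the first Sunday is November 4 and the second is November 11.
At the standard offset (UTC−08:00), 01:15 UTC − 8h = 17:15 Ethir Province standard time (rolling into the previous day, 14 November 2018).
The standard-time date in Ethir Province, November 14, 2018, does not fall between 10 March and 11 November, so daylight saving is not in effect and Ethir Province is at UTC−08:00.
01:15 UTC − 8h = 17:15 local (rolling into the previous day, 14 November 2018).

17:15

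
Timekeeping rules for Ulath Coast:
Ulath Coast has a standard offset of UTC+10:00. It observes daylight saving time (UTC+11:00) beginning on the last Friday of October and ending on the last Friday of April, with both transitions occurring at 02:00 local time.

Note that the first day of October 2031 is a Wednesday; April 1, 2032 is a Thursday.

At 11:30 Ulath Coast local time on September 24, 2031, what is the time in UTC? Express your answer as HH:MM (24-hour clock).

01:30

1 October 2031 is a Wednesday, so Fridays fall on 3, 10, 17, 24, 31; the last is October 31.
1 April 2032 is a Thursday, so Fridays fall on 2, 9, 16, 23, 30; the last is April 30.
September 24, 2031 does not fall between 31 October 2031 and 30 April 2032, so daylight saving is not in effect and Ulath Coast is at UTC+10:00.
11:30 local − 10h = 01:30 UTC.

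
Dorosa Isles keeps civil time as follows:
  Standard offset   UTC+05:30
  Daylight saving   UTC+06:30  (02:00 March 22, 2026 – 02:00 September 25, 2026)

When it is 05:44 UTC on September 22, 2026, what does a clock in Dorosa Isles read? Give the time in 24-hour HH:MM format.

At the standard offset (UTC+05:30), 05:44 UTC + 5h30m = 11:14 Dorosa Isles standard time.
The standard-time date in Dorosa Isles, September 22, 2026, falls between 22 March and 25 September, so daylight saving is in effect and Dorosa Isles is at UTC+06:30.
05:44 UTC + 6h30m = 12:14 local.

12:14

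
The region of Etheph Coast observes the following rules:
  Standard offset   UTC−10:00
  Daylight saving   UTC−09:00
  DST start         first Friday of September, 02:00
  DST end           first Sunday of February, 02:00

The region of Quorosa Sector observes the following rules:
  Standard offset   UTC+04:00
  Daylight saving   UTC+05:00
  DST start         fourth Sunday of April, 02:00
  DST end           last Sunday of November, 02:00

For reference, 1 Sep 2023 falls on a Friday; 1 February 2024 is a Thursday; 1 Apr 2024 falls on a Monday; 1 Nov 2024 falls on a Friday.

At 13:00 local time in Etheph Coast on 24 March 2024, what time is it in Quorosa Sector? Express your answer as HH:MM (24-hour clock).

1 September 2023 is a Friday, so the first Friday is September 1.
1 February 2024 is a Thursday, so the first Sunday is February 4.
Daylight saving runs 1 September 2023 – 4 February 2024; 24 March 2024 is outside that window, so Etheph Coast is on standard time at UTC−10:00.
13:00 Etheph Coast + 10h = 23:00 UTC.
1 April 2024 is a Monday, so the first Sunday is April 7 and the fourth is April 28.
1 November 2024 is a Friday, so Sundays fall on 3, 10, 17, 24; the last is November 24.
At the standard offset (UTC+04:00), 23:00 UTC + 4h = 03:00 Quorosa Sector standard time (rolling into the next day, 25 March 2024).
The standard-time date in Quorosa Sector, 25 March 2024, does not fall between 28 April and 24 November, so daylight saving is not in effect and Quorosa Sector is at UTC+04:00.
23:00 UTC + 4h = 03:00 Quorosa Sector (rolling into the next day, 25 March 2024).

03:00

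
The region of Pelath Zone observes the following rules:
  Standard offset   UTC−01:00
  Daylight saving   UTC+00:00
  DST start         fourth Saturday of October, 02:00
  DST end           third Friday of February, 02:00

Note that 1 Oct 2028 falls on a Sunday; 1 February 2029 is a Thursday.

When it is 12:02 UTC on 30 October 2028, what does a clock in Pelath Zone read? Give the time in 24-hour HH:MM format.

1 October 2028 is a Sunday, so the first Saturday is October 7 and the fourth is October 28.
1 February 2029 is a Thursday, so the first Friday is February 2 and the third is February 16.
At the standard offset (UTC−01:00), 12:02 UTC − 1h = 11:02 Pelath Zone standard time.
Daylight saving runs 28 October 2028 – 16 February 2029; the standard-time date in Pelath Zone, 30 October 2028, is inside that window, so Pelath Zone is at UTC+00:00.
12:02 UTC + 0h = 12:02 local.

12:02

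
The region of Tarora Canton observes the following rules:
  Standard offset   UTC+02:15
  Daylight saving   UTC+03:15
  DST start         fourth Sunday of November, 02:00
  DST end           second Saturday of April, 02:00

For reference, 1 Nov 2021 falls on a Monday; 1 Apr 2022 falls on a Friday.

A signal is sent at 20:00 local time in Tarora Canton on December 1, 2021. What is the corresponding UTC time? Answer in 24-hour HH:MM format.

1 November 2021 is a Monday, so the first Sunday is November 7 and the fourth is November 28.
1 April 2022 is a Friday, so the first Saturday is April 2 and the second is April 9.
December 1, 2021 lies within the daylight-saving period (28 November 2021 – 9 April 2022), so Tarora Canton is on daylight time, UTC+03:15.
20:00 local − 3h15m = 16:45 UTC.

16:45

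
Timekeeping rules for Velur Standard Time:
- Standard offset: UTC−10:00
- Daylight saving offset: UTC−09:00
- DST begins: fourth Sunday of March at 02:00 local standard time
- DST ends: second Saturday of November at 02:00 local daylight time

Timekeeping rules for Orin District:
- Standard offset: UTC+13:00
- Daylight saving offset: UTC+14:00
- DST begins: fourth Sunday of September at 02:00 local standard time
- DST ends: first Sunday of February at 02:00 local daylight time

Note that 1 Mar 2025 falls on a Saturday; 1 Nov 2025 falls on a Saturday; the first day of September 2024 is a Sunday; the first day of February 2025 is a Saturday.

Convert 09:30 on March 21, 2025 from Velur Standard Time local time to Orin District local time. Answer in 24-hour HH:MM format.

1 March 2025 is a Saturday, so the first Sunday is March 2 and the fourth is March 23.
1 November 2025 is a Saturday, so the first Saturday is November 1 and the second is November 8.
Daylight saving runs 23 March – 8 November; March 21, 2025 is outside that window, so Velur Standard Time is on standard time at UTC−10:00.
09:30 Velur Standard Time + 10h = 19:30 UTC.
1 September 2024 is a Sunday, so the first Sunday is September 1 and the fourth is September 22.
1 February 2025 is a Saturday, so the first Sunday is February 2.
At the standard offset (UTC+13:00), 19:30 UTC + 13h = 08:30 Orin District standard time (rolling into the next day, 22 March 2025).
Daylight saving runs 22 September 2024 – 2 February 2025; the standard-time date in Orin District, March 22, 2025, is outside that window, so Orin District is on standard time at UTC+13:00.
19:30 UTC + 13h = 08:30 Orin District (rolling into the next day, 22 March 2025).

08:30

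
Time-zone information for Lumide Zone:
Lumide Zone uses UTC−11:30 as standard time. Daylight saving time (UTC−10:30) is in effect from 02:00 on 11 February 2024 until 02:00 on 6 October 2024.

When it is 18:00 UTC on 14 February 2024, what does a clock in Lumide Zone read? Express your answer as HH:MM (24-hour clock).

07:30

At the standard offset (UTC−11:30), 18:00 UTC − 11h30m = 06:30 Lumide Zone standard time.
Daylight saving runs 11 February – 6 October; the standard-time date in Lumide Zone, 14 February 2024, is inside that window, so Lumide Zone is at UTC−10:30.
18:00 UTC − 10h30m = 07:30 local.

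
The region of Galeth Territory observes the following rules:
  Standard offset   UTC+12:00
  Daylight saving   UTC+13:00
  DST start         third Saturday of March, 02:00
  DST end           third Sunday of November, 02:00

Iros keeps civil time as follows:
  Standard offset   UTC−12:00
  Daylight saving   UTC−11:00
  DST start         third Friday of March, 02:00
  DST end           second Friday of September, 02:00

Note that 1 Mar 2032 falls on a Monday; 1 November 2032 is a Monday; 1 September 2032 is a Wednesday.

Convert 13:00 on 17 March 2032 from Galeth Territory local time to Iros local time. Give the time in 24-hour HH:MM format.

13:00

1 March 2032 is a Monday, so the first Saturday is March 6 and the third is March 20.
1 November 2032 is a Monday, so the first Sunday is November 7 and the third is November 21.
17 March 2032 does not fall between 20 March and 21 November, so daylight saving is not in effect and Galeth Territory is at UTC+12:00.
13:00 Galeth Territory − 12h = 01:00 UTC.
1 March 2032 is a Monday, so the first Friday is March 5 and the third is March 19.
1 September 2032 is a Wednesday, so the first Friday is September 3 and the second is September 10.
At the standard offset (UTC−12:00), 01:00 UTC − 12h = 13:00 Iros standard time (rolling into the previous day, 16 March 2032).
The standard-time date in Iros, 16 March 2032, does not fall between 19 March and 10 September, so daylight saving is not in effect and Iros is at UTC−12:00.
01:00 UTC − 12h = 13:00 Iros (rolling into the previous day, 16 March 2032).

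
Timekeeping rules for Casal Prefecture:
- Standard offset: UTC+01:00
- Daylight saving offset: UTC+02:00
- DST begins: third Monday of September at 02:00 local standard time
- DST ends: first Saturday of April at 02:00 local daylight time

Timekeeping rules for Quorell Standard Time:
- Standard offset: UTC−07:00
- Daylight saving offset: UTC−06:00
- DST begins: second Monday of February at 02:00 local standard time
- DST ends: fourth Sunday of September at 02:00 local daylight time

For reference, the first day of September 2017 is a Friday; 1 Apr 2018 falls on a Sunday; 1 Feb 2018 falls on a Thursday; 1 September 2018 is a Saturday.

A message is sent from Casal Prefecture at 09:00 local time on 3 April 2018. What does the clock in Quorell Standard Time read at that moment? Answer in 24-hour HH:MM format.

1 September 2017 is a Friday, so the first Monday is September 4 and the third is September 18.
1 April 2018 is a Sunday, so the first Saturday is April 7.
3 April 2018 lies within the daylight-saving period (18 September 2017 – 7 April 2018), so Casal Prefecture is on daylight time, UTC+02:00.
09:00 Casal Prefecture − 2h = 07:00 UTC.
1 February 2018 is a Thursday, so the first Monday is February 5 and the second is February 12.
1 September 2018 is a Saturday, so the first Sunday is September 2 and the fourth is September 23.
At the standard offset (UTC−07:00), 07:00 UTC − 7h = 00:00 Quorell Standard Time standard time.
The standard-time date in Quorell Standard Time, 3 April 2018, falls between 12 February and 23 September, so daylight saving is in effect and Quorell Standard Time is at UTC−06:00.
07:00 UTC − 6h = 01:00 Quorell Standard Time.

01:00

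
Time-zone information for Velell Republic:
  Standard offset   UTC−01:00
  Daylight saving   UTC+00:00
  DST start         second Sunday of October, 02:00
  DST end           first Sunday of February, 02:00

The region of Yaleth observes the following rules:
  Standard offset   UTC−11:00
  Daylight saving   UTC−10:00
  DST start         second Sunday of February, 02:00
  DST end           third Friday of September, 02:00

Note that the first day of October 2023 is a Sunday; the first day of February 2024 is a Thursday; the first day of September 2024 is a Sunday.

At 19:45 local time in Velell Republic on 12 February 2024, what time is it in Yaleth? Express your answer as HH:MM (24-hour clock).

1 October 2023 is a Sunday, so the first Sunday is October 1 and the second is October 8.
1 February 2024 is a Thursday, so the first Sunday is February 4.
12 February 2024 does not fall between 8 October 2023 and 4 February 2024, so daylight saving is not in effect and Velell Republic is at UTC−01:00.
19:45 Velell Republic + 1h = 20:45 UTC.
1 February 2024 is a Thursday, so the first Sunday is February 4 and the second is February 11.
1 September 2024 is a Sunday, so the first Friday is September 6 and the third is September 20.
At the standard offset (UTC−11:00), 20:45 UTC − 11h = 09:45 Yaleth standard time.
The standard-time date in Yaleth, 12 February 2024, falls between 11 February and 20 September, so daylight saving is in effect and Yaleth is at UTC−10:00.
20:45 UTC − 10h = 10:45 Yaleth.

10:45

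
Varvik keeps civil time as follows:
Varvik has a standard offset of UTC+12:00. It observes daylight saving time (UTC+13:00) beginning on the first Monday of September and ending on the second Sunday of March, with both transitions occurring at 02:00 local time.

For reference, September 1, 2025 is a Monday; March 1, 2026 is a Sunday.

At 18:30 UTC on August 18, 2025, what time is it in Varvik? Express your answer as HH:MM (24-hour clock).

1 September 2025 is a Monday, so the first Monday is September 1.
1 March 2026 is a Sunday, so the first Sunday is March 1 and the second is March 8.
At the standard offset (UTC+12:00), 18:30 UTC + 12h = 06:30 Varvik standard time (rolling into the next day, 19 August 2025).
The standard-time date in Varvik, August 19, 2025, does not fall between 1 September 2025 and 8 March 2026, so daylight saving is not in effect and Varvik is at UTC+12:00.
18:30 UTC + 12h = 06:30 local (rolling into the next day, 19 August 2025).

06:30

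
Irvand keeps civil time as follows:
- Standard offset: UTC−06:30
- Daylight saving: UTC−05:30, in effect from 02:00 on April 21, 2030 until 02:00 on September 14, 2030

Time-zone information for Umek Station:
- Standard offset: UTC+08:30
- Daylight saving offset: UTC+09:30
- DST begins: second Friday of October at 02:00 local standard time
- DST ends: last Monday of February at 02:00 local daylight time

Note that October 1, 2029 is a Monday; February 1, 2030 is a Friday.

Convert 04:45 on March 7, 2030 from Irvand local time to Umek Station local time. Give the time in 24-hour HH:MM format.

March 7, 2030 is outside the daylight-saving period (21 April – 14 September), so Irvand is on standard time, UTC−06:30.
04:45 Irvand + 6h30m = 11:15 UTC.
1 October 2029 is a Monday, so the first Friday is October 5 and the second is October 12.
1 February 2030 is a Friday, so Mondays fall on 4, 11, 18, 25; the last is February 25.
At the standard offset (UTC+08:30), 11:15 UTC + 8h30m = 19:45 Umek Station standard time.
The standard-time date in Umek Station, March 7, 2030, does not fall between 12 October 2029 and 25 February 2030, so daylight saving is not in effect and Umek Station is at UTC+08:30.
11:15 UTC + 8h30m = 19:45 Umek Station.

19:45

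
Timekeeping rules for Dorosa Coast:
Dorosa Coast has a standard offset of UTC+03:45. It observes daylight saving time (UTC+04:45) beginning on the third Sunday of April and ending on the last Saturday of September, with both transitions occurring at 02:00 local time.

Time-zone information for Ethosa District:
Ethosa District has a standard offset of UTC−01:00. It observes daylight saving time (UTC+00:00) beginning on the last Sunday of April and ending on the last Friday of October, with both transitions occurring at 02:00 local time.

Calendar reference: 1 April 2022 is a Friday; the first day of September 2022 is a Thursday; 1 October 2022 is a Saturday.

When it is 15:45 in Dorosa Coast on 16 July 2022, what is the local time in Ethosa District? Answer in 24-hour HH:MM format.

11:00

1 April 2022 is a Friday, so the first Sunday is April 3 and the third is April 17.
1 September 2022 is a Thursday, so Saturdays fall on 3, 10, 17, 24; the last is September 24.
16 July 2022 falls between 17 April and 24 September, so daylight saving is in effect and Dorosa Coast is at UTC+04:45.
15:45 Dorosa Coast − 4h45m = 11:00 UTC.
1 April 2022 is a Friday, so Sundays fall on 3, 10, 17, 24; the last is April 24.
1 October 2022 is a Saturday, so Fridays fall on 7, 14, 21, 28; the last is October 28.
At the standard offset (UTC−01:00), 11:00 UTC − 1h = 10:00 Ethosa District standard time.
Daylight saving runs 24 April – 28 October; the standard-time date in Ethosa District, 16 July 2022, is inside that window, so Ethosa District is at UTC+00:00.
11:00 UTC + 0h = 11:00 Ethosa District.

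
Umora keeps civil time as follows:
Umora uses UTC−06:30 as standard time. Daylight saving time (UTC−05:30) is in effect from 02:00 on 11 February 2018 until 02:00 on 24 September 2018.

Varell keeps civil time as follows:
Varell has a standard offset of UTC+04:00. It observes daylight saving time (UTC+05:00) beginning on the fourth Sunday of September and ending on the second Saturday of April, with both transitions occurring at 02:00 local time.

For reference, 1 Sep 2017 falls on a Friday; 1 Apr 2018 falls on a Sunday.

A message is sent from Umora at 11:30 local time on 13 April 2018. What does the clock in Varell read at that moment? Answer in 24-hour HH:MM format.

22:00

13 April 2018 falls between 11 February and 24 September, so daylight saving is in effect and Umora is at UTC−05:30.
11:30 Umora + 5h30m = 17:00 UTC.
1 September 2017 is a Friday, so the first Sunday is September 3 and the fourth is September 24.
1 April 2018 is a Sunday, so the first Saturday is April 7 and the second is April 14.
At the standard offset (UTC+04:00), 17:00 UTC + 4h = 21:00 Varell standard time.
Daylight saving runs 24 September 2017 – 14 April 2018; the standard-time date in Varell, 13 April 2018, is inside that window, so Varell is at UTC+05:00.
17:00 UTC + 5h = 22:00 Varell.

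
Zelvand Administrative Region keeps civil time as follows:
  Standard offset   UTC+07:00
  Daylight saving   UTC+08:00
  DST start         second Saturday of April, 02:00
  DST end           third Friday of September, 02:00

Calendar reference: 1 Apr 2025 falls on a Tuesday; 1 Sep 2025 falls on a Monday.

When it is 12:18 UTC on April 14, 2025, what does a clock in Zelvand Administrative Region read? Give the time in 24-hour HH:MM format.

20:18

1 April 2025 is a Tuesday, so the first Saturday is April 5 and the second is April 12.
1 September 2025 is a Monday, so the first Friday is September 5 and the third is September 19.
At the standard offset (UTC+07:00), 12:18 UTC + 7h = 19:18 Zelvand Administrative Region standard time.
The standard-time date in Zelvand Administrative Region, April 14, 2025, falls between 12 April and 19 September, so daylight saving is in effect and Zelvand Administrative Region is at UTC+08:00.
12:18 UTC + 8h = 20:18 local.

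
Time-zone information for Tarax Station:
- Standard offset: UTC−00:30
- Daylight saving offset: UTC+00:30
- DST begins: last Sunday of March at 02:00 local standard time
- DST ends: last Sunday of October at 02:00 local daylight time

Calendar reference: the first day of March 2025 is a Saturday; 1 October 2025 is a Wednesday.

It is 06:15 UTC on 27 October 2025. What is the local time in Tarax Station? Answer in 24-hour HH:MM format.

1 March 2025 is a Saturday, so Sundays fall on 2, 9, 16, 23, 30; the last is March 30.
1 October 2025 is a Wednesday, so Sundays fall on 5, 12, 19, 26; the last is October 26.
At the standard offset (UTC−00:30), 06:15 UTC − 0h30m = 05:45 Tarax Station standard time.
The standard-time date in Tarax Station, 27 October 2025, is outside the daylight-saving period (30 March – 26 October), so Tarax Station is on standard time, UTC−00:30.
06:15 UTC − 0h30m = 05:45 local.

05:45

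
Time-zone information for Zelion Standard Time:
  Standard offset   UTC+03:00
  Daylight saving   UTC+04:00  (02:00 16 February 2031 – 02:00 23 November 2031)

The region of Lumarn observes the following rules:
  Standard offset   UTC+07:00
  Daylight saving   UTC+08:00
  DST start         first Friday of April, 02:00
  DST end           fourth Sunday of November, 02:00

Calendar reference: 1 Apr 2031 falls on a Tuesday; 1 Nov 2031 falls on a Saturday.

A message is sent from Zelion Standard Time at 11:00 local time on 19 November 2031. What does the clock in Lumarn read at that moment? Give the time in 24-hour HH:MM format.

Daylight saving runs 16 February – 23 November; 19 November 2031 is inside that window, so Zelion Standard Time is at UTC+04:00.
11:00 Zelion Standard Time − 4h = 07:00 UTC.
1 April 2031 is a Tuesday, so the first Friday is April 4.
1 November 2031 is a Saturday, so the first Sunday is November 2 and the fourth is November 23.
At the standard offset (UTC+07:00), 07:00 UTC + 7h = 14:00 Lumarn standard time.
Daylight saving runs 4 April – 23 November; the standard-time date in Lumarn, 19 November 2031, is inside that window, so Lumarn is at UTC+08:00.
07:00 UTC + 8h = 15:00 Lumarn.

15:00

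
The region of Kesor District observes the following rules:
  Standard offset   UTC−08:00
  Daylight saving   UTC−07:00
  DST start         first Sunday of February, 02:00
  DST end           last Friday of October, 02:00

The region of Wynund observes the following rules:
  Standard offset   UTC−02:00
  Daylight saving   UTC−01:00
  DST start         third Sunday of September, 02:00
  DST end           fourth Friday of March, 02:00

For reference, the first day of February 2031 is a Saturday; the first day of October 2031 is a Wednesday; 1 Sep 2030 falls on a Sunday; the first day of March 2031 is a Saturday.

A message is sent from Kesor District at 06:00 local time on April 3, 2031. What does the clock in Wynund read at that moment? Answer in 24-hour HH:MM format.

11:00

1 February 2031 is a Saturday, so the first Sunday is February 2.
1 October 2031 is a Wednesday, so Fridays fall on 3, 10, 17, 24, 31; the last is October 31.
April 3, 2031 lies within the daylight-saving period (2 February – 31 October), so Kesor District is on daylight time, UTC−07:00.
06:00 Kesor District + 7h = 13:00 UTC.
1 September 2030 is a Sunday, so the first Sunday is September 1 and the third is September 15.
1 March 2031 is a Saturday, so the first Friday is March 7 and the fourth is March 28.
At the standard offset (UTC−02:00), 13:00 UTC − 2h = 11:00 Wynund standard time.
The standard-time date in Wynund, April 3, 2031, does not fall between 15 September 2030 and 28 March 2031, so daylight saving is not in effect and Wynund is at UTC−02:00.
13:00 UTC − 2h = 11:00 Wynund.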